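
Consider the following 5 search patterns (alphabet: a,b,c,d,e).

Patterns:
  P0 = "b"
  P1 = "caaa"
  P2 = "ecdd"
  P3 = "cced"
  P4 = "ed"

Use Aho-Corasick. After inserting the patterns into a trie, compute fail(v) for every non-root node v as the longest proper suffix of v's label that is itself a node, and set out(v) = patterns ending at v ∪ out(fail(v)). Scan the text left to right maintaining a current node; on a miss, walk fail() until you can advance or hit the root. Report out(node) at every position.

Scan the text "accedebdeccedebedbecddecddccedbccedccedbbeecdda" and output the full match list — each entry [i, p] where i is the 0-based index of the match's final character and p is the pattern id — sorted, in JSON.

Construct AC machine:
Trie nodes:
  0='ε' goto b→1 c→2 e→6
  1='b' goto ·  ←P0
  2='c' goto a→3 c→10
  3='ca' goto a→4
  4='caa' goto a→5
  5='caaa' goto ·  ←P1
  6='e' goto c→7 d→13
  7='ec' goto d→8
  8='ecd' goto d→9
  9='ecdd' goto ·  ←P2
  10='cc' goto e→11
  11='cce' goto d→12
  12='cced' goto ·  ←P3
  13='ed' goto ·  ←P4

Failure links (BFS by depth):
  n1('b'): parent n0 fail=0; on 'b' 0 → fail=0;  out {0}∪∅={0}
  n2('c'): parent n0 fail=0; on 'c' 0 → fail=0;  out ∅∪∅=∅
  n6('e'): parent n0 fail=0; on 'e' 0 → fail=0;  out ∅∪∅=∅
  n3('ca'): parent n2 fail=0; on 'a' 0 → fail=0;  out ∅∪∅=∅
  n7('ec'): parent n6 fail=0; on 'c' 0 → fail=2;  out ∅∪∅=∅
  n10('cc'): parent n2 fail=0; on 'c' 0 → fail=2;  out ∅∪∅=∅
  n13('ed'): parent n6 fail=0; on 'd' 0 → fail=0;  out {4}∪∅={4}
  n4('caa'): parent n3 fail=0; on 'a' 0 → fail=0;  out ∅∪∅=∅
  n8('ecd'): parent n7 fail=2; on 'd' 2→0 → fail=0;  out ∅∪∅=∅
  n11('cce'): parent n10 fail=2; on 'e' 2→0 → fail=6;  out ∅∪∅=∅
  n5('caaa'): parent n4 fail=0; on 'a' 0 → fail=0;  out {1}∪∅={1}
  n9('ecdd'): parent n8 fail=0; on 'd' 0 → fail=0;  out {2}∪∅={2}
  n12('cced'): parent n11 fail=6; on 'd' 6 → fail=13;  out {3}∪{4}={3,4}

Scan:
i=0 'a': node 0→0
i=1 'c': node 0→2
i=2 'c': node 2→10
i=3 'e': node 10→11
i=4 'd': node 11→12  → match P3@[1:4],P4@[3:4]
i=5 'e': node 12→6 ·f
i=6 'b': node 6→1 ·f  → match P0@[6:6]
i=7 'd': node 1→0 ·f
i=8 'e': node 0→6
i=9 'c': node 6→7
i=10 'c': node 7→10 ·f
i=11 'e': node 10→11
i=12 'd': node 11→12  → match P3@[9:12],P4@[11:12]
i=13 'e': node 12→6 ·f
i=14 'b': node 6→1 ·f  → match P0@[14:14]
i=15 'e': node 1→6 ·f
i=16 'd': node 6→13  → match P4@[15:16]
i=17 'b': node 13→1 ·f  → match P0@[17:17]
i=18 'e': node 1→6 ·f
i=19 'c': node 6→7
i=20 'd': node 7→8
i=21 'd': node 8→9  → match P2@[18:21]
i=22 'e': node 9→6 ·f
i=23 'c': node 6→7
i=24 'd': node 7→8
i=25 'd': node 8→9  → match P2@[22:25]
i=26 'c': node 9→2 ·f
i=27 'c': node 2→10
i=28 'e': node 10→11
i=29 'd': node 11→12  → match P3@[26:29],P4@[28:29]
i=30 'b': node 12→1 ·f  → match P0@[30:30]
i=31 'c': node 1→2 ·f
i=32 'c': node 2→10
i=33 'e': node 10→11
i=34 'd': node 11→12  → match P3@[31:34],P4@[33:34]
i=35 'c': node 12→2 ·f
i=36 'c': node 2→10
i=37 'e': node 10→11
i=38 'd': node 11→12  → match P3@[35:38],P4@[37:38]
i=39 'b': node 12→1 ·f  → match P0@[39:39]
i=40 'b': node 1→1 ·f  → match P0@[40:40]
i=41 'e': node 1→6 ·f
i=42 'e': node 6→6 ·f
i=43 'c': node 6→7
i=44 'd': node 7→8
i=45 'd': node 8→9  → match P2@[42:45]
i=46 'a': node 9→0 ·f

Matches: [[4,3],[4,4],[6,0],[12,3],[12,4],[14,0],[16,4],[17,0],[21,2],[25,2],[29,3],[29,4],[30,0],[34,3],[34,4],[38,3],[38,4],[39,0],[40,0],[45,2]]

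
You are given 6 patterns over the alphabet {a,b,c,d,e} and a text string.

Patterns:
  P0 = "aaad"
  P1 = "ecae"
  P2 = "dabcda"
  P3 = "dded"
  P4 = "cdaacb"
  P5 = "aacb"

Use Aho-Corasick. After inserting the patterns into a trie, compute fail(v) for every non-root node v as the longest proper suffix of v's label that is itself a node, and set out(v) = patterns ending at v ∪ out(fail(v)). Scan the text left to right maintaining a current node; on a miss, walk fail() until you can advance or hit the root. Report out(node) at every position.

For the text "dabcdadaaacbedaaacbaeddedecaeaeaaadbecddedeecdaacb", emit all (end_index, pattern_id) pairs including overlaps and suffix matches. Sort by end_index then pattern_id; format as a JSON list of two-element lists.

Build automaton:
Trie (insert patterns):
  n0 'ε': a→1 c→18 d→9 e→5
  n1 'a': a→2
  n2 'aa': a→3 c→24
  n3 'aaa': d→4
  n4 'aaad': ·  ←P0
  n5 'e': c→6
  n6 'ec': a→7
  n7 'eca': e→8
  n8 'ecae': ·  ←P1
  n9 'd': a→10 d→15
  n10 'da': b→11
  n11 'dab': c→12
  n12 'dabc': d→13
  n13 'dabcd': a→14
  n14 'dabcda': ·  ←P2
  n15 'dd': e→16
  n16 'dde': d→17
  n17 'dded': ·  ←P3
  n18 'c': d→19
  n19 'cd': a→20
  n20 'cda': a→21
  n21 'cdaa': c→22
  n22 'cdaac': b→23
  n23 'cdaacb': ·  ←P4
  n24 'aac': b→25
  n25 'aacb': ·  ←P5

Failure links (BFS by depth):
  fail(1) 'a': from fail(0)=0 chase 'a': 0 ⇒ 0;  out=∅∪out(0)=∅
  fail(5) 'e': from fail(0)=0 chase 'e': 0 ⇒ 0;  out=∅∪out(0)=∅
  fail(9) 'd': from fail(0)=0 chase 'd': 0 ⇒ 0;  out=∅∪out(0)=∅
  fail(18) 'c': from fail(0)=0 chase 'c': 0 ⇒ 0;  out=∅∪out(0)=∅
  fail(2) 'aa': from fail(1)=0 chase 'a': 0 ⇒ 1;  out=∅∪out(1)=∅
  fail(6) 'ec': from fail(5)=0 chase 'c': 0 ⇒ 18;  out=∅∪out(18)=∅
  fail(10) 'da': from fail(9)=0 chase 'a': 0 ⇒ 1;  out=∅∪out(1)=∅
  fail(15) 'dd': from fail(9)=0 chase 'd': 0 ⇒ 9;  out=∅∪out(9)=∅
  fail(19) 'cd': from fail(18)=0 chase 'd': 0 ⇒ 9;  out=∅∪out(9)=∅
  fail(3) 'aaa': from fail(2)=1 chase 'a': 1 ⇒ 2;  out=∅∪out(2)=∅
  fail(7) 'eca': from fail(6)=18 chase 'a': 18→0 ⇒ 1;  out=∅∪out(1)=∅
  fail(11) 'dab': from fail(10)=1 chase 'b': 1→0 ⇒ 0;  out=∅∪out(0)=∅
  fail(16) 'dde': from fail(15)=9 chase 'e': 9→0 ⇒ 5;  out=∅∪out(5)=∅
  fail(20) 'cda': from fail(19)=9 chase 'a': 9 ⇒ 10;  out=∅∪out(10)=∅
  fail(24) 'aac': from fail(2)=1 chase 'c': 1→0 ⇒ 18;  out=∅∪out(18)=∅
  fail(4) 'aaad': from fail(3)=2 chase 'd': 2→1→0 ⇒ 9;  out={0}∪out(9)={0}
  fail(8) 'ecae': from fail(7)=1 chase 'e': 1→0 ⇒ 5;  out={1}∪out(5)={1}
  fail(12) 'dabc': from fail(11)=0 chase 'c': 0 ⇒ 18;  out=∅∪out(18)=∅
  fail(17) 'dded': from fail(16)=5 chase 'd': 5→0 ⇒ 9;  out={3}∪out(9)={3}
  fail(21) 'cdaa': from fail(20)=10 chase 'a': 10→1 ⇒ 2;  out=∅∪out(2)=∅
  fail(25) 'aacb': from fail(24)=18 chase 'b': 18→0 ⇒ 0;  out={5}∪out(0)={5}
  fail(13) 'dabcd': from fail(12)=18 chase 'd': 18 ⇒ 19;  out=∅∪out(19)=∅
  fail(22) 'cdaac': from fail(21)=2 chase 'c': 2 ⇒ 24;  out=∅∪out(24)=∅
  fail(14) 'dabcda': from fail(13)=19 chase 'a': 19 ⇒ 20;  out={2}∪out(20)={2}
  fail(23) 'cdaacb': from fail(22)=24 chase 'b': 24 ⇒ 25;  out={4}∪out(25)={4,5}

Scan:
i=0 'd': node 0→9
i=1 'a': node 9→10
i=2 'b': node 10→11
i=3 'c': node 11→12
i=4 'd': node 12→13
i=5 'a': node 13→14  emit P2@[0:5]
i=6 'd': node 14→9 (via fail)
i=7 'a': node 9→10
i=8 'a': node 10→2 (via fail)
i=9 'a': node 2→3
i=10 'c': node 3→24 (via fail)
i=11 'b': node 24→25  emit P5@[8:11]
i=12 'e': node 25→5 (via fail)
i=13 'd': node 5→9 (via fail)
i=14 'a': node 9→10
i=15 'a': node 10→2 (via fail)
i=16 'a': node 2→3
i=17 'c': node 3→24 (via fail)
i=18 'b': node 24→25  emit P5@[15:18]
i=19 'a': node 25→1 (via fail)
i=20 'e': node 1→5 (via fail)
i=21 'd': node 5→9 (via fail)
i=22 'd': node 9→15
i=23 'e': node 15→16
i=24 'd': node 16→17  emit P3@[21:24]
i=25 'e': node 17→5 (via fail)
i=26 'c': node 5→6
i=27 'a': node 6→7
i=28 'e': node 7→8  emit P1@[25:28]
i=29 'a': node 8→1 (via fail)
i=30 'e': node 1→5 (via fail)
i=31 'a': node 5→1 (via fail)
i=32 'a': node 1→2
i=33 'a': node 2→3
i=34 'd': node 3→4  emit P0@[31:34]
i=35 'b': node 4→0 (via fail)
i=36 'e': node 0→5
i=37 'c': node 5→6
i=38 'd': node 6→19 (via fail)
i=39 'd': node 19→15 (via fail)
i=40 'e': node 15→16
i=41 'd': node 16→17  emit P3@[38:41]
i=42 'e': node 17→5 (via fail)
i=43 'e': node 5→5 (via fail)
i=44 'c': node 5→6
i=45 'd': node 6→19 (via fail)
i=46 'a': node 19→20
i=47 'a': node 20→21
i=48 'c': node 21→22
i=49 'b': node 22→23  emit P4@[44:49],P5@[46:49]

Result: [[5,2],[11,5],[18,5],[24,3],[28,1],[34,0],[41,3],[49,4],[49,5]]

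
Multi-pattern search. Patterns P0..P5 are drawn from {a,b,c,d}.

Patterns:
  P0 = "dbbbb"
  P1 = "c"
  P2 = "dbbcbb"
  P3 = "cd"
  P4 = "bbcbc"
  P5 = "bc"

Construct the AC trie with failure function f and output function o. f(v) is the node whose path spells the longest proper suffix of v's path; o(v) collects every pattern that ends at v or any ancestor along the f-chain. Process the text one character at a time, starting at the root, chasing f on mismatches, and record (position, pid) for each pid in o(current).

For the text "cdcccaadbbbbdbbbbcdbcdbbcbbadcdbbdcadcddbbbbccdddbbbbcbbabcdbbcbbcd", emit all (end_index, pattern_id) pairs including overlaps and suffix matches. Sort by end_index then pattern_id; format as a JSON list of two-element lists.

Construct AC machine:
Trie nodes:
  n0 'ε': b→11 c→6 d→1
  n1 'd': b→2
  n2 'db': b→3
  n3 'dbb': b→4 c→7
  n4 'dbbb': b→5
  n5 'dbbbb': ·  ←P0
  n6 'c': d→10  ←P1
  n7 'dbbc': b→8
  n8 'dbbcb': b→9
  n9 'dbbcbb': ·  ←P2
  n10 'cd': ·  ←P3
  n11 'b': b→12 c→16
  n12 'bb': c→13
  n13 'bbc': b→14
  n14 'bbcb': c→15
  n15 'bbcbc': ·  ←P4
  n16 'bc': ·  ←P5

Failure links (BFS by depth):
  fail(1) 'd': from fail(0)=0 chase 'd': 0 ⇒ 0;  out=∅∪out(0)=∅
  fail(6) 'c': from fail(0)=0 chase 'c': 0 ⇒ 0;  out={1}∪out(0)={1}
  fail(11) 'b': from fail(0)=0 chase 'b': 0 ⇒ 0;  out=∅∪out(0)=∅
  fail(2) 'db': from fail(1)=0 chase 'b': 0 ⇒ 11;  out=∅∪out(11)=∅
  fail(10) 'cd': from fail(6)=0 chase 'd': 0 ⇒ 1;  out={3}∪out(1)={3}
  fail(12) 'bb': from fail(11)=0 chase 'b': 0 ⇒ 11;  out=∅∪out(11)=∅
  fail(16) 'bc': from fail(11)=0 chase 'c': 0 ⇒ 6;  out={5}∪out(6)={1,5}
  fail(3) 'dbb': from fail(2)=11 chase 'b': 11 ⇒ 12;  out=∅∪out(12)=∅
  fail(13) 'bbc': from fail(12)=11 chase 'c': 11 ⇒ 16;  out=∅∪out(16)={1,5}
  fail(4) 'dbbb': from fail(3)=12 chase 'b': 12→11 ⇒ 12;  out=∅∪out(12)=∅
  fail(7) 'dbbc': from fail(3)=12 chase 'c': 12 ⇒ 13;  out=∅∪out(13)={1,5}
  fail(14) 'bbcb': from fail(13)=16 chase 'b': 16→6→0 ⇒ 11;  out=∅∪out(11)=∅
  fail(5) 'dbbbb': from fail(4)=12 chase 'b': 12→11 ⇒ 12;  out={0}∪out(12)={0}
  fail(8) 'dbbcb': from fail(7)=13 chase 'b': 13 ⇒ 14;  out=∅∪out(14)=∅
  fail(15) 'bbcbc': from fail(14)=11 chase 'c': 11 ⇒ 16;  out={4}∪out(16)={1,4,5}
  fail(9) 'dbbcbb': from fail(8)=14 chase 'b': 14→11 ⇒ 12;  out={2}∪out(12)={2}

Run:
[0] read 'c'  n0⇒n6  → match P1@[0:0]
[1] read 'd'  n6⇒n10  → match P3@[0:1]
[2] read 'c'  n10⇒n6 ·f  → match P1@[2:2]
[3] read 'c'  n6⇒n6 ·f  → match P1@[3:3]
[4] read 'c'  n6⇒n6 ·f  → match P1@[4:4]
[5] read 'a'  n6⇒n0 ·f
[6] read 'a'  n0⇒n0
[7] read 'd'  n0⇒n1
[8] read 'b'  n1⇒n2
[9] read 'b'  n2⇒n3
[10] read 'b'  n3⇒n4
[11] read 'b'  n4⇒n5  → match P0@[7:11]
[12] read 'd'  n5⇒n1 ·f
[13] read 'b'  n1⇒n2
[14] read 'b'  n2⇒n3
[15] read 'b'  n3⇒n4
[16] read 'b'  n4⇒n5  → match P0@[12:16]
[17] read 'c'  n5⇒n13 ·f  → match P1@[17:17],P5@[16:17]
[18] read 'd'  n13⇒n10 ·f  → match P3@[17:18]
[19] read 'b'  n10⇒n2 ·f
[20] read 'c'  n2⇒n16 ·f  → match P1@[20:20],P5@[19:20]
[21] read 'd'  n16⇒n10 ·f  → match P3@[20:21]
[22] read 'b'  n10⇒n2 ·f
[23] read 'b'  n2⇒n3
[24] read 'c'  n3⇒n7  → match P1@[24:24],P5@[23:24]
[25] read 'b'  n7⇒n8
[26] read 'b'  n8⇒n9  → match P2@[21:26]
[27] read 'a'  n9⇒n0 ·f
[28] read 'd'  n0⇒n1
[29] read 'c'  n1⇒n6 ·f  → match P1@[29:29]
[30] read 'd'  n6⇒n10  → match P3@[29:30]
[31] read 'b'  n10⇒n2 ·f
[32] read 'b'  n2⇒n3
[33] read 'd'  n3⇒n1 ·f
[34] read 'c'  n1⇒n6 ·f  → match P1@[34:34]
[35] read 'a'  n6⇒n0 ·f
[36] read 'd'  n0⇒n1
[37] read 'c'  n1⇒n6 ·f  → match P1@[37:37]
[38] read 'd'  n6⇒n10  → match P3@[37:38]
[39] read 'd'  n10⇒n1 ·f
[40] read 'b'  n1⇒n2
[41] read 'b'  n2⇒n3
[42] read 'b'  n3⇒n4
[43] read 'b'  n4⇒n5  → match P0@[39:43]
[44] read 'c'  n5⇒n13 ·f  → match P1@[44:44],P5@[43:44]
[45] read 'c'  n13⇒n6 ·f  → match P1@[45:45]
[46] read 'd'  n6⇒n10  → match P3@[45:46]
[47] read 'd'  n10⇒n1 ·f
[48] read 'd'  n1⇒n1 ·f
[49] read 'b'  n1⇒n2
[50] read 'b'  n2⇒n3
[51] read 'b'  n3⇒n4
[52] read 'b'  n4⇒n5  → match P0@[48:52]
[53] read 'c'  n5⇒n13 ·f  → match P1@[53:53],P5@[52:53]
[54] read 'b'  n13⇒n14
[55] read 'b'  n14⇒n12 ·f
[56] read 'a'  n12⇒n0 ·f
[57] read 'b'  n0⇒n11
[58] read 'c'  n11⇒n16  → match P1@[58:58],P5@[57:58]
[59] read 'd'  n16⇒n10 ·f  → match P3@[58:59]
[60] read 'b'  n10⇒n2 ·f
[61] read 'b'  n2⇒n3
[62] read 'c'  n3⇒n7  → match P1@[62:62],P5@[61:62]
[63] read 'b'  n7⇒n8
[64] read 'b'  n8⇒n9  → match P2@[59:64]
[65] read 'c'  n9⇒n13 ·f  → match P1@[65:65],P5@[64:65]
[66] read 'd'  n13⇒n10 ·f  → match P3@[65:66]

Result: [[0,1],[1,3],[2,1],[3,1],[4,1],[11,0],[16,0],[17,1],[17,5],[18,3],[20,1],[20,5],[21,3],[24,1],[24,5],[26,2],[29,1],[30,3],[34,1],[37,1],[38,3],[43,0],[44,1],[44,5],[45,1],[46,3],[52,0],[53,1],[53,5],[58,1],[58,5],[59,3],[62,1],[62,5],[64,2],[65,1],[65,5],[66,3]]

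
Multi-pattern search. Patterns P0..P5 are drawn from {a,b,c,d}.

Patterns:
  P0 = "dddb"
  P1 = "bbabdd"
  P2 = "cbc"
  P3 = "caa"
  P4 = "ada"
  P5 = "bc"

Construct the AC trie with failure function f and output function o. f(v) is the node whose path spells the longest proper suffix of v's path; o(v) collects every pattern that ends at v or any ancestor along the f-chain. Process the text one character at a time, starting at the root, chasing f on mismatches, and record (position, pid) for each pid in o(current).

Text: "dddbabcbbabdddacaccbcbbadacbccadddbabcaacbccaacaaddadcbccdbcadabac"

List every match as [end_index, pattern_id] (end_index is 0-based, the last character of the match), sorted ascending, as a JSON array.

Build automaton:
Trie (insert patterns):
  n0 'ε': a→16 b→5 c→11 d→1
  n1 'd': d→2
  n2 'dd': d→3
  n3 'ddd': b→4
  n4 'dddb': ·  [P0 ends]
  n5 'b': b→6 c→19
  n6 'bb': a→7
  n7 'bba': b→8
  n8 'bbab': d→9
  n9 'bbabd': d→10
  n10 'bbabdd': ·  [P1 ends]
  n11 'c': a→14 b→12
  n12 'cb': c→13
  n13 'cbc': ·  [P2 ends]
  n14 'ca': a→15
  n15 'caa': ·  [P3 ends]
  n16 'a': d→17
  n17 'ad': a→18
  n18 'ada': ·  [P4 ends]
  n19 'bc': ·  [P5 ends]

Failure links (BFS by depth):
  n1('d'): parent n0 fail=0; on 'd' 0 → fail=0;  out ∅∪∅=∅
  n5('b'): parent n0 fail=0; on 'b' 0 → fail=0;  out ∅∪∅=∅
  n11('c'): parent n0 fail=0; on 'c' 0 → fail=0;  out ∅∪∅=∅
  n16('a'): parent n0 fail=0; on 'a' 0 → fail=0;  out ∅∪∅=∅
  n2('dd'): parent n1 fail=0; on 'd' 0 → fail=1;  out ∅∪∅=∅
  n6('bb'): parent n5 fail=0; on 'b' 0 → fail=5;  out ∅∪∅=∅
  n12('cb'): parent n11 fail=0; on 'b' 0 → fail=5;  out ∅∪∅=∅
  n14('ca'): parent n11 fail=0; on 'a' 0 → fail=16;  out ∅∪∅=∅
  n17('ad'): parent n16 fail=0; on 'd' 0 → fail=1;  out ∅∪∅=∅
  n19('bc'): parent n5 fail=0; on 'c' 0 → fail=11;  out {5}∪∅={5}
  n3('ddd'): parent n2 fail=1; on 'd' 1 → fail=2;  out ∅∪∅=∅
  n7('bba'): parent n6 fail=5; on 'a' 5→0 → fail=16;  out ∅∪∅=∅
  n13('cbc'): parent n12 fail=5; on 'c' 5 → fail=19;  out {2}∪{5}={2,5}
  n15('caa'): parent n14 fail=16; on 'a' 16→0 → fail=16;  out {3}∪∅={3}
  n18('ada'): parent n17 fail=1; on 'a' 1→0 → fail=16;  out {4}∪∅={4}
  n4('dddb'): parent n3 fail=2; on 'b' 2→1→0 → fail=5;  out {0}∪∅={0}
  n8('bbab'): parent n7 fail=16; on 'b' 16→0 → fail=5;  out ∅∪∅=∅
  n9('bbabd'): parent n8 fail=5; on 'd' 5→0 → fail=1;  out ∅∪∅=∅
  n10('bbabdd'): parent n9 fail=1; on 'd' 1 → fail=2;  out {1}∪∅={1}

Text stream:
i=0 'd': node 0→1
i=1 'd': node 1→2
i=2 'd': node 2→3
i=3 'b': node 3→4  ** P0@[0:3]
i=4 'a': node 4→16 (via fail)
i=5 'b': node 16→5 (via fail)
i=6 'c': node 5→19  ** P5@[5:6]
i=7 'b': node 19→12 (via fail)
i=8 'b': node 12→6 (via fail)
i=9 'a': node 6→7
i=10 'b': node 7→8
i=11 'd': node 8→9
i=12 'd': node 9→10  ** P1@[7:12]
i=13 'd': node 10→3 (via fail)
i=14 'a': node 3→16 (via fail)
i=15 'c': node 16→11 (via fail)
i=16 'a': node 11→14
i=17 'c': node 14→11 (via fail)
i=18 'c': node 11→11 (via fail)
i=19 'b': node 11→12
i=20 'c': node 12→13  ** P2@[18:20],P5@[19:20]
i=21 'b': node 13→12 (via fail)
i=22 'b': node 12→6 (via fail)
i=23 'a': node 6→7
i=24 'd': node 7→17 (via fail)
i=25 'a': node 17→18  ** P4@[23:25]
i=26 'c': node 18→11 (via fail)
i=27 'b': node 11→12
i=28 'c': node 12→13  ** P2@[26:28],P5@[27:28]
i=29 'c': node 13→11 (via fail)
i=30 'a': node 11→14
i=31 'd': node 14→17 (via fail)
i=32 'd': node 17→2 (via fail)
i=33 'd': node 2→3
i=34 'b': node 3→4  ** P0@[31:34]
i=35 'a': node 4→16 (via fail)
i=36 'b': node 16→5 (via fail)
i=37 'c': node 5→19  ** P5@[36:37]
i=38 'a': node 19→14 (via fail)
i=39 'a': node 14→15  ** P3@[37:39]
i=40 'c': node 15→11 (via fail)
i=41 'b': node 11→12
i=42 'c': node 12→13  ** P2@[40:42],P5@[41:42]
i=43 'c': node 13→11 (via fail)
i=44 'a': node 11→14
i=45 'a': node 14→15  ** P3@[43:45]
i=46 'c': node 15→11 (via fail)
i=47 'a': node 11→14
i=48 'a': node 14→15  ** P3@[46:48]
i=49 'd': node 15→17 (via fail)
i=50 'd': node 17→2 (via fail)
i=51 'a': node 2→16 (via fail)
i=52 'd': node 16→17
i=53 'c': node 17→11 (via fail)
i=54 'b': node 11→12
i=55 'c': node 12→13  ** P2@[53:55],P5@[54:55]
i=56 'c': node 13→11 (via fail)
i=57 'd': node 11→1 (via fail)
i=58 'b': node 1→5 (via fail)
i=59 'c': node 5→19  ** P5@[58:59]
i=60 'a': node 19→14 (via fail)
i=61 'd': node 14→17 (via fail)
i=62 'a': node 17→18  ** P4@[60:62]
i=63 'b': node 18→5 (via fail)
i=64 'a': node 5→16 (via fail)
i=65 'c': node 16→11 (via fail)

All matches (sorted): [[3,0],[6,5],[12,1],[20,2],[20,5],[25,4],[28,2],[28,5],[34,0],[37,5],[39,3],[42,2],[42,5],[45,3],[48,3],[55,2],[55,5],[59,5],[62,4]]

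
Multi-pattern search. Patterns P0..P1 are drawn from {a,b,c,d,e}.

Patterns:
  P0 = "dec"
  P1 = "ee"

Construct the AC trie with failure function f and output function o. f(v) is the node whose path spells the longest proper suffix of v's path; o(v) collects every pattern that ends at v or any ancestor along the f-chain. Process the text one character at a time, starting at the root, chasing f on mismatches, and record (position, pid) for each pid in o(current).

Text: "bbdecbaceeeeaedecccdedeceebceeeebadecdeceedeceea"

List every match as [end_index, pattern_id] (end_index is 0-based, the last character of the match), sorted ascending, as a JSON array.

Build:
Trie nodes:
  0='ε' goto d→1 e→4
  1='d' goto e→2
  2='de' goto c→3
  3='dec' goto ·  [P0 ends]
  4='e' goto e→5
  5='ee' goto ·  [P1 ends]

BFS fail/out derivation:
  fail(1) 'd': from fail(0)=0 chase 'd': 0 ⇒ 0;  out=∅∪out(0)=∅
  fail(4) 'e': from fail(0)=0 chase 'e': 0 ⇒ 0;  out=∅∪out(0)=∅
  fail(2) 'de': from fail(1)=0 chase 'e': 0 ⇒ 4;  out=∅∪out(4)=∅
  fail(5) 'ee': from fail(4)=0 chase 'e': 0 ⇒ 4;  out={1}∪out(4)={1}
  fail(3) 'dec': from fail(2)=4 chase 'c': 4→0 ⇒ 0;  out={0}∪out(0)={0}

Run:
pos 0 'b': at 0
pos 1 'b': at 0
pos 2 'd': at 1
pos 3 'e': at 2
pos 4 'c': at 3  ** P0@[2:4]
pos 5 'b': at 0 (fail-walked)
pos 6 'a': at 0
pos 7 'c': at 0
pos 8 'e': at 4
pos 9 'e': at 5  ** P1@[8:9]
pos 10 'e': at 5 (fail-walked)  ** P1@[9:10]
pos 11 'e': at 5 (fail-walked)  ** P1@[10:11]
pos 12 'a': at 0 (fail-walked)
pos 13 'e': at 4
pos 14 'd': at 1 (fail-walked)
pos 15 'e': at 2
pos 16 'c': at 3  ** P0@[14:16]
pos 17 'c': at 0 (fail-walked)
pos 18 'c': at 0
pos 19 'd': at 1
pos 20 'e': at 2
pos 21 'd': at 1 (fail-walked)
pos 22 'e': at 2
pos 23 'c': at 3  ** P0@[21:23]
pos 24 'e': at 4 (fail-walked)
pos 25 'e': at 5  ** P1@[24:25]
pos 26 'b': at 0 (fail-walked)
pos 27 'c': at 0
pos 28 'e': at 4
pos 29 'e': at 5  ** P1@[28:29]
pos 30 'e': at 5 (fail-walked)  ** P1@[29:30]
pos 31 'e': at 5 (fail-walked)  ** P1@[30:31]
pos 32 'b': at 0 (fail-walked)
pos 33 'a': at 0
pos 34 'd': at 1
pos 35 'e': at 2
pos 36 'c': at 3  ** P0@[34:36]
pos 37 'd': at 1 (fail-walked)
pos 38 'e': at 2
pos 39 'c': at 3  ** P0@[37:39]
pos 40 'e': at 4 (fail-walked)
pos 41 'e': at 5  ** P1@[40:41]
pos 42 'd': at 1 (fail-walked)
pos 43 'e': at 2
pos 44 'c': at 3  ** P0@[42:44]
pos 45 'e': at 4 (fail-walked)
pos 46 'e': at 5  ** P1@[45:46]
pos 47 'a': at 0 (fail-walked)

All matches (sorted): [[4,0],[9,1],[10,1],[11,1],[16,0],[23,0],[25,1],[29,1],[30,1],[31,1],[36,0],[39,0],[41,1],[44,0],[46,1]]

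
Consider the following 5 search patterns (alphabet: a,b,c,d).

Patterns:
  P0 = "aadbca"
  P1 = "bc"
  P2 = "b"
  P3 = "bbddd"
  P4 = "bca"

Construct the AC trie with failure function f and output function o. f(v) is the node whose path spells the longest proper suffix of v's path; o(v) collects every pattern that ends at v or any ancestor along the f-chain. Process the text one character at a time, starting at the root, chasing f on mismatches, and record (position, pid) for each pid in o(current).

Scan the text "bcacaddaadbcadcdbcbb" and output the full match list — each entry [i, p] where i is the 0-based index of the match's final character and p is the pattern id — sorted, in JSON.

Build:
Trie (insert patterns):
  n0 'ε': a→1 b→7
  n1 'a': a→2
  n2 'aa': d→3
  n3 'aad': b→4
  n4 'aadb': c→5
  n5 'aadbc': a→6
  n6 'aadbca': ·  ←P0
  n7 'b': b→9 c→8  ←P2
  n8 'bc': a→13  ←P1
  n9 'bb': d→10
  n10 'bbd': d→11
  n11 'bbdd': d→12
  n12 'bbddd': ·  ←P3
  n13 'bca': ·  ←P4

Failure links (BFS by depth):
  fail(1) 'a': from fail(0)=0 chase 'a': 0 ⇒ 0;  out=∅∪out(0)=∅
  fail(7) 'b': from fail(0)=0 chase 'b': 0 ⇒ 0;  out={2}∪out(0)={2}
  fail(2) 'aa': from fail(1)=0 chase 'a': 0 ⇒ 1;  out=∅∪out(1)=∅
  fail(8) 'bc': from fail(7)=0 chase 'c': 0 ⇒ 0;  out={1}∪out(0)={1}
  fail(9) 'bb': from fail(7)=0 chase 'b': 0 ⇒ 7;  out=∅∪out(7)={2}
  fail(3) 'aad': from fail(2)=1 chase 'd': 1→0 ⇒ 0;  out=∅∪out(0)=∅
  fail(10) 'bbd': from fail(9)=7 chase 'd': 7→0 ⇒ 0;  out=∅∪out(0)=∅
  fail(13) 'bca': from fail(8)=0 chase 'a': 0 ⇒ 1;  out={4}∪out(1)={4}
  fail(4) 'aadb': from fail(3)=0 chase 'b': 0 ⇒ 7;  out=∅∪out(7)={2}
  fail(11) 'bbdd': from fail(10)=0 chase 'd': 0 ⇒ 0;  out=∅∪out(0)=∅
  fail(5) 'aadbc': from fail(4)=7 chase 'c': 7 ⇒ 8;  out=∅∪out(8)={1}
  fail(12) 'bbddd': from fail(11)=0 chase 'd': 0 ⇒ 0;  out={3}∪out(0)={3}
  fail(6) 'aadbca': from fail(5)=8 chase 'a': 8 ⇒ 13;  out={0}∪out(13)={0,4}

Scan:
i=0 'b': node 0→7  emit P2@[0:0]
i=1 'c': node 7→8  emit P1@[0:1]
i=2 'a': node 8→13  emit P4@[0:2]
i=3 'c': node 13→0 (fail-walked)
i=4 'a': node 0→1
i=5 'd': node 1→0 (fail-walked)
i=6 'd': node 0→0
i=7 'a': node 0→1
i=8 'a': node 1→2
i=9 'd': node 2→3
i=10 'b': node 3→4  emit P2@[10:10]
i=11 'c': node 4→5  emit P1@[10:11]
i=12 'a': node 5→6  emit P0@[7:12],P4@[10:12]
i=13 'd': node 6→0 (fail-walked)
i=14 'c': node 0→0
i=15 'd': node 0→0
i=16 'b': node 0→7  emit P2@[16:16]
i=17 'c': node 7→8  emit P1@[16:17]
i=18 'b': node 8→7 (fail-walked)  emit P2@[18:18]
i=19 'b': node 7→9  emit P2@[19:19]

Matches: [[0,2],[1,1],[2,4],[10,2],[11,1],[12,0],[12,4],[16,2],[17,1],[18,2],[19,2]]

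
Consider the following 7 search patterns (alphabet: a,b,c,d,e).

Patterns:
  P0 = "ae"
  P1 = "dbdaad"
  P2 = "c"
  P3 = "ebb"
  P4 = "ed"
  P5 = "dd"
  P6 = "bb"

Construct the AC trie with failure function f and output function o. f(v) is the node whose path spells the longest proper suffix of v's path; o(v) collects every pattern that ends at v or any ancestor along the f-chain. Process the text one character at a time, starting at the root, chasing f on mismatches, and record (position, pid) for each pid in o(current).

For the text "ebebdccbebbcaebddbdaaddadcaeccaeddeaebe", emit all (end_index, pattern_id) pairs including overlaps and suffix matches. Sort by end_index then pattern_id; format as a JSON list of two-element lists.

Construct AC machine:
Trie nodes:
  0='ε' goto a→1 b→15 c→9 d→3 e→10
  1='a' goto e→2
  2='ae' goto ·  [P0 ends]
  3='d' goto b→4 d→14
  4='db' goto d→5
  5='dbd' goto a→6
  6='dbda' goto a→7
  7='dbdaa' goto d→8
  8='dbdaad' goto ·  [P1 ends]
  9='c' goto ·  [P2 ends]
  10='e' goto b→11 d→13
  11='eb' goto b→12
  12='ebb' goto ·  [P3 ends]
  13='ed' goto ·  [P4 ends]
  14='dd' goto ·  [P5 ends]
  15='b' goto b→16
  16='bb' goto ·  [P6 ends]

Failure links (BFS by depth):
  n1('a'): parent n0 fail=0; on 'a' 0 → fail=0;  out ∅∪∅=∅
  n3('d'): parent n0 fail=0; on 'd' 0 → fail=0;  out ∅∪∅=∅
  n9('c'): parent n0 fail=0; on 'c' 0 → fail=0;  out {2}∪∅={2}
  n10('e'): parent n0 fail=0; on 'e' 0 → fail=0;  out ∅∪∅=∅
  n15('b'): parent n0 fail=0; on 'b' 0 → fail=0;  out ∅∪∅=∅
  n2('ae'): parent n1 fail=0; on 'e' 0 → fail=10;  out {0}∪∅={0}
  n4('db'): parent n3 fail=0; on 'b' 0 → fail=15;  out ∅∪∅=∅
  n11('eb'): parent n10 fail=0; on 'b' 0 → fail=15;  out ∅∪∅=∅
  n13('ed'): parent n10 fail=0; on 'd' 0 → fail=3;  out {4}∪∅={4}
  n14('dd'): parent n3 fail=0; on 'd' 0 → fail=3;  out {5}∪∅={5}
  n16('bb'): parent n15 fail=0; on 'b' 0 → fail=15;  out {6}∪∅={6}
  n5('dbd'): parent n4 fail=15; on 'd' 15→0 → fail=3;  out ∅∪∅=∅
  n12('ebb'): parent n11 fail=15; on 'b' 15 → fail=16;  out {3}∪{6}={3,6}
  n6('dbda'): parent n5 fail=3; on 'a' 3→0 → fail=1;  out ∅∪∅=∅
  n7('dbdaa'): parent n6 fail=1; on 'a' 1→0 → fail=1;  out ∅∪∅=∅
  n8('dbdaad'): parent n7 fail=1; on 'd' 1→0 → fail=3;  out {1}∪∅={1}

Run:
[0] read 'e'  n0⇒n10
[1] read 'b'  n10⇒n11
[2] read 'e'  n11⇒n10 ·f
[3] read 'b'  n10⇒n11
[4] read 'd'  n11⇒n3 ·f
[5] read 'c'  n3⇒n9 ·f  emit P2@[5:5]
[6] read 'c'  n9⇒n9 ·f  emit P2@[6:6]
[7] read 'b'  n9⇒n15 ·f
[8] read 'e'  n15⇒n10 ·f
[9] read 'b'  n10⇒n11
[10] read 'b'  n11⇒n12  emit P3@[8:10],P6@[9:10]
[11] read 'c'  n12⇒n9 ·f  emit P2@[11:11]
[12] read 'a'  n9⇒n1 ·f
[13] read 'e'  n1⇒n2  emit P0@[12:13]
[14] read 'b'  n2⇒n11 ·f
[15] read 'd'  n11⇒n3 ·f
[16] read 'd'  n3⇒n14  emit P5@[15:16]
[17] read 'b'  n14⇒n4 ·f
[18] read 'd'  n4⇒n5
[19] read 'a'  n5⇒n6
[20] read 'a'  n6⇒n7
[21] read 'd'  n7⇒n8  emit P1@[16:21]
[22] read 'd'  n8⇒n14 ·f  emit P5@[21:22]
[23] read 'a'  n14⇒n1 ·f
[24] read 'd'  n1⇒n3 ·f
[25] read 'c'  n3⇒n9 ·f  emit P2@[25:25]
[26] read 'a'  n9⇒n1 ·f
[27] read 'e'  n1⇒n2  emit P0@[26:27]
[28] read 'c'  n2⇒n9 ·f  emit P2@[28:28]
[29] read 'c'  n9⇒n9 ·f  emit P2@[29:29]
[30] read 'a'  n9⇒n1 ·f
[31] read 'e'  n1⇒n2  emit P0@[30:31]
[32] read 'd'  n2⇒n13 ·f  emit P4@[31:32]
[33] read 'd'  n13⇒n14 ·f  emit P5@[32:33]
[34] read 'e'  n14⇒n10 ·f
[35] read 'a'  n10⇒n1 ·f
[36] read 'e'  n1⇒n2  emit P0@[35:36]
[37] read 'b'  n2⇒n11 ·f
[38] read 'e'  n11⇒n10 ·f

All matches (sorted): [[5,2],[6,2],[10,3],[10,6],[11,2],[13,0],[16,5],[21,1],[22,5],[25,2],[27,0],[28,2],[29,2],[31,0],[32,4],[33,5],[36,0]]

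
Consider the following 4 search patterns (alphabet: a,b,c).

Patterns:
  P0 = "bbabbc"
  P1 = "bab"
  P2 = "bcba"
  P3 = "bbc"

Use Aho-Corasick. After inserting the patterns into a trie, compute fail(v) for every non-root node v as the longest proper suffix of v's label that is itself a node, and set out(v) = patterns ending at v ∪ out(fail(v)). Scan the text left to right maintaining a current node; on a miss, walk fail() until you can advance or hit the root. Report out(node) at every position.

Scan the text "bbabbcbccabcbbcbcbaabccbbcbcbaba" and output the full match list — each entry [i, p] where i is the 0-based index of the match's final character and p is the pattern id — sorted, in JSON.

Build automaton:
Trie nodes:
  n0 'ε': b→1
  n1 'b': a→7 b→2 c→9
  n2 'bb': a→3 c→12
  n3 'bba': b→4
  n4 'bbab': b→5
  n5 'bbabb': c→6
  n6 'bbabbc': ·  [P0 ends]
  n7 'ba': b→8
  n8 'bab': ·  [P1 ends]
  n9 'bc': b→10
  n10 'bcb': a→11
  n11 'bcba': ·  [P2 ends]
  n12 'bbc': ·  [P3 ends]

BFS fail/out derivation:
  fail(1) 'b': from fail(0)=0 chase 'b': 0 ⇒ 0;  out=∅∪out(0)=∅
  fail(2) 'bb': from fail(1)=0 chase 'b': 0 ⇒ 1;  out=∅∪out(1)=∅
  fail(7) 'ba': from fail(1)=0 chase 'a': 0 ⇒ 0;  out=∅∪out(0)=∅
  fail(9) 'bc': from fail(1)=0 chase 'c': 0 ⇒ 0;  out=∅∪out(0)=∅
  fail(3) 'bba': from fail(2)=1 chase 'a': 1 ⇒ 7;  out=∅∪out(7)=∅
  fail(8) 'bab': from fail(7)=0 chase 'b': 0 ⇒ 1;  out={1}∪out(1)={1}
  fail(10) 'bcb': from fail(9)=0 chase 'b': 0 ⇒ 1;  out=∅∪out(1)=∅
  fail(12) 'bbc': from fail(2)=1 chase 'c': 1 ⇒ 9;  out={3}∪out(9)={3}
  fail(4) 'bbab': from fail(3)=7 chase 'b': 7 ⇒ 8;  out=∅∪out(8)={1}
  fail(11) 'bcba': from fail(10)=1 chase 'a': 1 ⇒ 7;  out={2}∪out(7)={2}
  fail(5) 'bbabb': from fail(4)=8 chase 'b': 8→1 ⇒ 2;  out=∅∪out(2)=∅
  fail(6) 'bbabbc': from fail(5)=2 chase 'c': 2 ⇒ 12;  out={0}∪out(12)={0,3}

Text stream:
i=0 'b': node 0→1
i=1 'b': node 1→2
i=2 'a': node 2→3
i=3 'b': node 3→4  ** P1@[1:3]
i=4 'b': node 4→5
i=5 'c': node 5→6  ** P0@[0:5],P3@[3:5]
i=6 'b': node 6→10 (fail-walked)
i=7 'c': node 10→9 (fail-walked)
i=8 'c': node 9→0 (fail-walked)
i=9 'a': node 0→0
i=10 'b': node 0→1
i=11 'c': node 1→9
i=12 'b': node 9→10
i=13 'b': node 10→2 (fail-walked)
i=14 'c': node 2→12  ** P3@[12:14]
i=15 'b': node 12→10 (fail-walked)
i=16 'c': node 10→9 (fail-walked)
i=17 'b': node 9→10
i=18 'a': node 10→11  ** P2@[15:18]
i=19 'a': node 11→0 (fail-walked)
i=20 'b': node 0→1
i=21 'c': node 1→9
i=22 'c': node 9→0 (fail-walked)
i=23 'b': node 0→1
i=24 'b': node 1→2
i=25 'c': node 2→12  ** P3@[23:25]
i=26 'b': node 12→10 (fail-walked)
i=27 'c': node 10→9 (fail-walked)
i=28 'b': node 9→10
i=29 'a': node 10→11  ** P2@[26:29]
i=30 'b': node 11→8 (fail-walked)  ** P1@[28:30]
i=31 'a': node 8→7 (fail-walked)

Matches: [[3,1],[5,0],[5,3],[14,3],[18,2],[25,3],[29,2],[30,1]]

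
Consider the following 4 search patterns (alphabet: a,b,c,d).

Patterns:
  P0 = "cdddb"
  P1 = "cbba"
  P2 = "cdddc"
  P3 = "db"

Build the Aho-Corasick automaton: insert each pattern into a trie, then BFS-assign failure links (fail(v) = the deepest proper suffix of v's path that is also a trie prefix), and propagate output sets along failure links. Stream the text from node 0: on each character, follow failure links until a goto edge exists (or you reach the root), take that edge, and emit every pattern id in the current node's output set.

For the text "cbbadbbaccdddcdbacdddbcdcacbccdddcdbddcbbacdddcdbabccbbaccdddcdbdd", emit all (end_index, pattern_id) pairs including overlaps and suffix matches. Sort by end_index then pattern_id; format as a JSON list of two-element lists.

Build:
Trie nodes:
  0='ε' goto c→1 d→10
  1='c' goto b→6 d→2
  2='cd' goto d→3
  3='cdd' goto d→4
  4='cddd' goto b→5 c→9
  5='cdddb' goto ·  [P0 ends]
  6='cb' goto b→7
  7='cbb' goto a→8
  8='cbba' goto ·  [P1 ends]
  9='cdddc' goto ·  [P2 ends]
  10='d' goto b→11
  11='db' goto ·  [P3 ends]

Failure links (BFS by depth):
  fail(1) 'c': from fail(0)=0 chase 'c': 0 ⇒ 0;  out=∅∪out(0)=∅
  fail(10) 'd': from fail(0)=0 chase 'd': 0 ⇒ 0;  out=∅∪out(0)=∅
  fail(2) 'cd': from fail(1)=0 chase 'd': 0 ⇒ 10;  out=∅∪out(10)=∅
  fail(6) 'cb': from fail(1)=0 chase 'b': 0 ⇒ 0;  out=∅∪out(0)=∅
  fail(11) 'db': from fail(10)=0 chase 'b': 0 ⇒ 0;  out={3}∪out(0)={3}
  fail(3) 'cdd': from fail(2)=10 chase 'd': 10→0 ⇒ 10;  out=∅∪out(10)=∅
  fail(7) 'cbb': from fail(6)=0 chase 'b': 0 ⇒ 0;  out=∅∪out(0)=∅
  fail(4) 'cddd': from fail(3)=10 chase 'd': 10→0 ⇒ 10;  out=∅∪out(10)=∅
  fail(8) 'cbba': from fail(7)=0 chase 'a': 0 ⇒ 0;  out={1}∪out(0)={1}
  fail(5) 'cdddb': from fail(4)=10 chase 'b': 10 ⇒ 11;  out={0}∪out(11)={0,3}
  fail(9) 'cdddc': from fail(4)=10 chase 'c': 10→0 ⇒ 1;  out={2}∪out(1)={2}

Scan:
pos 0 'c': at 1
pos 1 'b': at 6
pos 2 'b': at 7
pos 3 'a': at 8  ** P1@[0:3]
pos 4 'd': at 10 (via fail)
pos 5 'b': at 11  ** P3@[4:5]
pos 6 'b': at 0 (via fail)
pos 7 'a': at 0
pos 8 'c': at 1
pos 9 'c': at 1 (via fail)
pos 10 'd': at 2
pos 11 'd': at 3
pos 12 'd': at 4
pos 13 'c': at 9  ** P2@[9:13]
pos 14 'd': at 2 (via fail)
pos 15 'b': at 11 (via fail)  ** P3@[14:15]
pos 16 'a': at 0 (via fail)
pos 17 'c': at 1
pos 18 'd': at 2
pos 19 'd': at 3
pos 20 'd': at 4
pos 21 'b': at 5  ** P0@[17:21],P3@[20:21]
pos 22 'c': at 1 (via fail)
pos 23 'd': at 2
pos 24 'c': at 1 (via fail)
pos 25 'a': at 0 (via fail)
pos 26 'c': at 1
pos 27 'b': at 6
pos 28 'c': at 1 (via fail)
pos 29 'c': at 1 (via fail)
pos 30 'd': at 2
pos 31 'd': at 3
pos 32 'd': at 4
pos 33 'c': at 9  ** P2@[29:33]
pos 34 'd': at 2 (via fail)
pos 35 'b': at 11 (via fail)  ** P3@[34:35]
pos 36 'd': at 10 (via fail)
pos 37 'd': at 10 (via fail)
pos 38 'c': at 1 (via fail)
pos 39 'b': at 6
pos 40 'b': at 7
pos 41 'a': at 8  ** P1@[38:41]
pos 42 'c': at 1 (via fail)
pos 43 'd': at 2
pos 44 'd': at 3
pos 45 'd': at 4
pos 46 'c': at 9  ** P2@[42:46]
pos 47 'd': at 2 (via fail)
pos 48 'b': at 11 (via fail)  ** P3@[47:48]
pos 49 'a': at 0 (via fail)
pos 50 'b': at 0
pos 51 'c': at 1
pos 52 'c': at 1 (via fail)
pos 53 'b': at 6
pos 54 'b': at 7
pos 55 'a': at 8  ** P1@[52:55]
pos 56 'c': at 1 (via fail)
pos 57 'c': at 1 (via fail)
pos 58 'd': at 2
pos 59 'd': at 3
pos 60 'd': at 4
pos 61 'c': at 9  ** P2@[57:61]
pos 62 'd': at 2 (via fail)
pos 63 'b': at 11 (via fail)  ** P3@[62:63]
pos 64 'd': at 10 (via fail)
pos 65 'd': at 10 (via fail)

All matches (sorted): [[3,1],[5,3],[13,2],[15,3],[21,0],[21,3],[33,2],[35,3],[41,1],[46,2],[48,3],[55,1],[61,2],[63,3]]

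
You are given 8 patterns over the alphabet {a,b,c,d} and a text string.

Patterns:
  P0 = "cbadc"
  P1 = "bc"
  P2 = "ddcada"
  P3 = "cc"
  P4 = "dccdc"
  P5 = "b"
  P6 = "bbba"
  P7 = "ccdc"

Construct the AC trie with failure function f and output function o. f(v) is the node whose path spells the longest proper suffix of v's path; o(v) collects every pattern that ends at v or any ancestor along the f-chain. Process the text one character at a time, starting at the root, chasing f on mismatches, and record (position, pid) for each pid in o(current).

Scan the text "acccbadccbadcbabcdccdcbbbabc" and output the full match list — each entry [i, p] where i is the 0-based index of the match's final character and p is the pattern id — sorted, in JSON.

Construct AC machine:
Trie (insert patterns):
  n0 'ε': b→6 c→1 d→8
  n1 'c': b→2 c→14
  n2 'cb': a→3
  n3 'cba': d→4
  n4 'cbad': c→5
  n5 'cbadc': ·  [P0 ends]
  n6 'b': b→19 c→7  [P5 ends]
  n7 'bc': ·  [P1 ends]
  n8 'd': c→15 d→9
  n9 'dd': c→10
  n10 'ddc': a→11
  n11 'ddca': d→12
  n12 'ddcad': a→13
  n13 'ddcada': ·  [P2 ends]
  n14 'cc': d→22  [P3 ends]
  n15 'dc': c→16
  n16 'dcc': d→17
  n17 'dccd': c→18
  n18 'dccdc': ·  [P4 ends]
  n19 'bb': b→20
  n20 'bbb': a→21
  n21 'bbba': ·  [P6 ends]
  n22 'ccd': c→23
  n23 'ccdc': ·  [P7 ends]

Failure links (BFS by depth):
  n1('c'): parent n0 fail=0; on 'c' 0 → fail=0;  out ∅∪∅=∅
  n6('b'): parent n0 fail=0; on 'b' 0 → fail=0;  out {5}∪∅={5}
  n8('d'): parent n0 fail=0; on 'd' 0 → fail=0;  out ∅∪∅=∅
  n2('cb'): parent n1 fail=0; on 'b' 0 → fail=6;  out ∅∪{5}={5}
  n7('bc'): parent n6 fail=0; on 'c' 0 → fail=1;  out {1}∪∅={1}
  n9('dd'): parent n8 fail=0; on 'd' 0 → fail=8;  out ∅∪∅=∅
  n14('cc'): parent n1 fail=0; on 'c' 0 → fail=1;  out {3}∪∅={3}
  n15('dc'): parent n8 fail=0; on 'c' 0 → fail=1;  out ∅∪∅=∅
  n19('bb'): parent n6 fail=0; on 'b' 0 → fail=6;  out ∅∪{5}={5}
  n3('cba'): parent n2 fail=6; on 'a' 6→0 → fail=0;  out ∅∪∅=∅
  n10('ddc'): parent n9 fail=8; on 'c' 8 → fail=15;  out ∅∪∅=∅
  n16('dcc'): parent n15 fail=1; on 'c' 1 → fail=14;  out ∅∪{3}={3}
  n20('bbb'): parent n19 fail=6; on 'b' 6 → fail=19;  out ∅∪{5}={5}
  n22('ccd'): parent n14 fail=1; on 'd' 1→0 → fail=8;  out ∅∪∅=∅
  n4('cbad'): parent n3 fail=0; on 'd' 0 → fail=8;  out ∅∪∅=∅
  n11('ddca'): parent n10 fail=15; on 'a' 15→1→0 → fail=0;  out ∅∪∅=∅
  n17('dccd'): parent n16 fail=14; on 'd' 14 → fail=22;  out ∅∪∅=∅
  n21('bbba'): parent n20 fail=19; on 'a' 19→6→0 → fail=0;  out {6}∪∅={6}
  n23('ccdc'): parent n22 fail=8; on 'c' 8 → fail=15;  out {7}∪∅={7}
  n5('cbadc'): parent n4 fail=8; on 'c' 8 → fail=15;  out {0}∪∅={0}
  n12('ddcad'): parent n11 fail=0; on 'd' 0 → fail=8;  out ∅∪∅=∅
  n18('dccdc'): parent n17 fail=22; on 'c' 22 → fail=23;  out {4}∪{7}={4,7}
  n13('ddcada'): parent n12 fail=8; on 'a' 8→0 → fail=0;  out {2}∪∅={2}

Text stream:
pos 0 'a': at 0
pos 1 'c': at 1
pos 2 'c': at 14  → match P3@[1:2]
pos 3 'c': at 14 (via fail)  → match P3@[2:3]
pos 4 'b': at 2 (via fail)  → match P5@[4:4]
pos 5 'a': at 3
pos 6 'd': at 4
pos 7 'c': at 5  → match P0@[3:7]
pos 8 'c': at 16 (via fail)  → match P3@[7:8]
pos 9 'b': at 2 (via fail)  → match P5@[9:9]
pos 10 'a': at 3
pos 11 'd': at 4
pos 12 'c': at 5  → match P0@[8:12]
pos 13 'b': at 2 (via fail)  → match P5@[13:13]
pos 14 'a': at 3
pos 15 'b': at 6 (via fail)  → match P5@[15:15]
pos 16 'c': at 7  → match P1@[15:16]
pos 17 'd': at 8 (via fail)
pos 18 'c': at 15
pos 19 'c': at 16  → match P3@[18:19]
pos 20 'd': at 17
pos 21 'c': at 18  → match P4@[17:21],P7@[18:21]
pos 22 'b': at 2 (via fail)  → match P5@[22:22]
pos 23 'b': at 19 (via fail)  → match P5@[23:23]
pos 24 'b': at 20  → match P5@[24:24]
pos 25 'a': at 21  → match P6@[22:25]
pos 26 'b': at 6 (via fail)  → match P5@[26:26]
pos 27 'c': at 7  → match P1@[26:27]

Matches: [[2,3],[3,3],[4,5],[7,0],[8,3],[9,5],[12,0],[13,5],[15,5],[16,1],[19,3],[21,4],[21,7],[22,5],[23,5],[24,5],[25,6],[26,5],[27,1]]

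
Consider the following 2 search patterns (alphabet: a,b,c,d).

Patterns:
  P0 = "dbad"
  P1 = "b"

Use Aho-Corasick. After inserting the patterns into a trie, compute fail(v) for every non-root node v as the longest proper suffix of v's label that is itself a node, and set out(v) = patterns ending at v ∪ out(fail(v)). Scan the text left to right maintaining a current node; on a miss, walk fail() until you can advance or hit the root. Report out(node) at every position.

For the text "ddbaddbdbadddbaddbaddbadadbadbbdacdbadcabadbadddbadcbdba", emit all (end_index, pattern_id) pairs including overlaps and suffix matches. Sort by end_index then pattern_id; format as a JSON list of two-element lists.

Build automaton:
Trie nodes:
  0='ε' goto b→5 d→1
  1='d' goto b→2
  2='db' goto a→3
  3='dba' goto d→4
  4='dbad' goto ·  ←P0
  5='b' goto ·  ←P1

BFS fail/out derivation:
  fail(1) 'd': from fail(0)=0 chase 'd': 0 ⇒ 0;  out=∅∪out(0)=∅
  fail(5) 'b': from fail(0)=0 chase 'b': 0 ⇒ 0;  out={1}∪out(0)={1}
  fail(2) 'db': from fail(1)=0 chase 'b': 0 ⇒ 5;  out=∅∪out(5)={1}
  fail(3) 'dba': from fail(2)=5 chase 'a': 5→0 ⇒ 0;  out=∅∪out(0)=∅
  fail(4) 'dbad': from fail(3)=0 chase 'd': 0 ⇒ 1;  out={0}∪out(1)={0}

Run:
pos 0 'd': at 1
pos 1 'd': at 1 ·f
pos 2 'b': at 2  emit P1@[2:2]
pos 3 'a': at 3
pos 4 'd': at 4  emit P0@[1:4]
pos 5 'd': at 1 ·f
pos 6 'b': at 2  emit P1@[6:6]
pos 7 'd': at 1 ·f
pos 8 'b': at 2  emit P1@[8:8]
pos 9 'a': at 3
pos 10 'd': at 4  emit P0@[7:10]
pos 11 'd': at 1 ·f
pos 12 'd': at 1 ·f
pos 13 'b': at 2  emit P1@[13:13]
pos 14 'a': at 3
pos 15 'd': at 4  emit P0@[12:15]
pos 16 'd': at 1 ·f
pos 17 'b': at 2  emit P1@[17:17]
pos 18 'a': at 3
pos 19 'd': at 4  emit P0@[16:19]
pos 20 'd': at 1 ·f
pos 21 'b': at 2  emit P1@[21:21]
pos 22 'a': at 3
pos 23 'd': at 4  emit P0@[20:23]
pos 24 'a': at 0 ·f
pos 25 'd': at 1
pos 26 'b': at 2  emit P1@[26:26]
pos 27 'a': at 3
pos 28 'd': at 4  emit P0@[25:28]
pos 29 'b': at 2 ·f  emit P1@[29:29]
pos 30 'b': at 5 ·f  emit P1@[30:30]
pos 31 'd': at 1 ·f
pos 32 'a': at 0 ·f
pos 33 'c': at 0
pos 34 'd': at 1
pos 35 'b': at 2  emit P1@[35:35]
pos 36 'a': at 3
pos 37 'd': at 4  emit P0@[34:37]
pos 38 'c': at 0 ·f
pos 39 'a': at 0
pos 40 'b': at 5  emit P1@[40:40]
pos 41 'a': at 0 ·f
pos 42 'd': at 1
pos 43 'b': at 2  emit P1@[43:43]
pos 44 'a': at 3
pos 45 'd': at 4  emit P0@[42:45]
pos 46 'd': at 1 ·f
pos 47 'd': at 1 ·f
pos 48 'b': at 2  emit P1@[48:48]
pos 49 'a': at 3
pos 50 'd': at 4  emit P0@[47:50]
pos 51 'c': at 0 ·f
pos 52 'b': at 5  emit P1@[52:52]
pos 53 'd': at 1 ·f
pos 54 'b': at 2  emit P1@[54:54]
pos 55 'a': at 3

All matches (sorted): [[2,1],[4,0],[6,1],[8,1],[10,0],[13,1],[15,0],[17,1],[19,0],[21,1],[23,0],[26,1],[28,0],[29,1],[30,1],[35,1],[37,0],[40,1],[43,1],[45,0],[48,1],[50,0],[52,1],[54,1]]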